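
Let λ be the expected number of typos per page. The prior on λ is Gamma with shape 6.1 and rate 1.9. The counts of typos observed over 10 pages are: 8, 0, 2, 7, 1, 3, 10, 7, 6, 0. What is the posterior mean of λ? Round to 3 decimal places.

Posterior mean ≈ 4.210

The Poisson likelihood adds the total count to the shape and the number of exposure periods to the rate. Here ∑xᵢ = 44 and n = 10, so shape 6.1→50.1 and rate 1.9→11.9.
Posterior mean = shape/rate = 50.1/11.9 = 4.210.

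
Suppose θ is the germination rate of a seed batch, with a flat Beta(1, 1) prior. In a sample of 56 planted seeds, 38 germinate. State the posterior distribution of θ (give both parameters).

The binomial likelihood is conjugate to the Beta prior: with 38 successes and 18 failures, the posterior is Beta(1+38, 1+18) = Beta(39, 19).

Posterior: Beta(39, 19)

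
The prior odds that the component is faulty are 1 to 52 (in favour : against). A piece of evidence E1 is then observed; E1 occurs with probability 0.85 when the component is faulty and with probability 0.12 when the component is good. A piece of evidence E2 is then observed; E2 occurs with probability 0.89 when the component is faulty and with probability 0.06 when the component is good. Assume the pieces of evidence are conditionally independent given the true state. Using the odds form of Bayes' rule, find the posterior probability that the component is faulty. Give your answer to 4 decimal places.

Posterior probability ≈ 0.6689

Prior odds = 1/52 = 0.019231.
Likelihood ratio for E1 = 0.85/0.12 = 7.0833.
Likelihood ratio for E2 = 0.89/0.06 = 14.833.
Posterior odds = prior odds × LR₁ × LR₂ = 2.0206.
Posterior probability = odds/(1+odds) = 2.0206/3.0206 = 0.6689.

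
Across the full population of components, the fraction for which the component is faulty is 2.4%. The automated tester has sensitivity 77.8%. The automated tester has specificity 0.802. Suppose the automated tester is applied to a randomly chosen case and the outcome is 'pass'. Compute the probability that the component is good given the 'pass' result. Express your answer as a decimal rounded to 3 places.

P(¬H | E) ≈ 0.993

Let H be the event that the component is faulty. P(H) = 0.024, so P(¬H) = 0.976. With E the 'pass' result, P(E|H) = 0.222 and P(E|¬H) = 0.802.
P(E) = 0.222·0.024 + 0.802·0.976 = 0.0053280 + 0.78275 = 0.78808.
By Bayes' theorem, P(H|E) = 0.0053280 / 0.78808 = 0.007. Hence P(¬H|E) = 1 − 0.007 = 0.993.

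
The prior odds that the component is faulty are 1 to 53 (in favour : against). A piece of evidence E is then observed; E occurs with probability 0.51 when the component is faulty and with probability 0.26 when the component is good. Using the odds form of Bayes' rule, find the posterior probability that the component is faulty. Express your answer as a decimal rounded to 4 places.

Posterior probability ≈ 0.0357

Prior odds = 1/53 = 0.018868. In log-odds, ln(0.018868) = -3.9703.
Add log likelihood ratio: ln(1.9615) = 0.67373.
Posterior log-odds = -3.2966, so posterior odds = exp(-3.2966) = 0.037010. Converting, P(H|E) = 0.037010/1.0370 = 0.0357.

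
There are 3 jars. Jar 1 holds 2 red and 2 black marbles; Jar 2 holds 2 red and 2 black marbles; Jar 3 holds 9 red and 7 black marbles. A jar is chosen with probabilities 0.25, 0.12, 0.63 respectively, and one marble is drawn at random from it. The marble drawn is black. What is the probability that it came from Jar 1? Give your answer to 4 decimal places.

Posterior probability ≈ 0.2714

Tabulate prior·likelihood by source: [1] prior 0.25, lik 0.5, product 0.1250; [2] prior 0.12, lik 0.5, product 0.06000; [3] prior 0.63, lik 0.4375, product 0.2756.
Normalizing constant = 0.46063; the posterior for Jar 1 is its product over the sum, 0.1250/0.46063 = 0.2714.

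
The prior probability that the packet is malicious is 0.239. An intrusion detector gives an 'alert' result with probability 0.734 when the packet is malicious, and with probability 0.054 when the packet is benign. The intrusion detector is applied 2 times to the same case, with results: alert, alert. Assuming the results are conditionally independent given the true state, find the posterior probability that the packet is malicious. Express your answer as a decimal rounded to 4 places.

Let H be the event that the packet is malicious; start with P(H) = 0.239. P('alert'|H) = 0.734, P('alert'|¬H) = 0.054.
Update on result 1 ('alert'): P(H) ← 0.734·0.2390 / (0.734·0.2390 + 0.054·0.7610) = 0.17543/0.21652 = 0.8102.
Update on result 2 ('alert'): P(H) ← 0.734·0.8102 / (0.734·0.8102 + 0.054·0.1898) = 0.59469/0.60494 = 0.9831.

Posterior P(H) ≈ 0.9831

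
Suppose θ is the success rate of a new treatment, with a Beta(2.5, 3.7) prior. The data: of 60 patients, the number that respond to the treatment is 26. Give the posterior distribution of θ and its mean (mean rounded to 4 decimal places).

Observing 26 successes and 34 failures updates Beta(2.5, 3.7) by adding the success and failure counts to the two shape parameters: α = 2.5+26 = 28.5, β = 3.7+34 = 37.7.
E[θ | data] = 28.5/(28.5+37.7) = 0.4305.

Posterior: Beta(28.5, 37.7); mean ≈ 0.4305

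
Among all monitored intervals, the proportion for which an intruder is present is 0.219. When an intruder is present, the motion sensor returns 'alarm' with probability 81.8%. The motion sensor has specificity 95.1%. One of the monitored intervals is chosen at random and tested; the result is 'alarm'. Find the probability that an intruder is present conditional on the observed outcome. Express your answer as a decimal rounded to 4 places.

P(H | E) ≈ 0.8240

Write H for 'an intruder is present'. Prior odds H:¬H = 0.219/0.781 = 0.28041. For the 'alarm' outcome, the likelihood ratio is 0.818/0.049 = 16.694.
Posterior odds = 0.28041 × 16.694 = 4.6811, so P(H|E) = 4.6811/(1+4.6811) = 0.8240.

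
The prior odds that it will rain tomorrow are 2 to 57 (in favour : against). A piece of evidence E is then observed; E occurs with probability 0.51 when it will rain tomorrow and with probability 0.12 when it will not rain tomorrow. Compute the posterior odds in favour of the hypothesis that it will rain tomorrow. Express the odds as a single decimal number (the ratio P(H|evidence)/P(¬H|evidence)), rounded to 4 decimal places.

Prior odds = 2/57 = 0.035088. In log-odds, ln(0.035088) = -3.3499.
Add log likelihood ratio: ln(4.2500) = 1.4469.
Posterior log-odds = -1.9030, so posterior odds = exp(-1.9030) = 0.14912.

Posterior odds ≈ 0.1491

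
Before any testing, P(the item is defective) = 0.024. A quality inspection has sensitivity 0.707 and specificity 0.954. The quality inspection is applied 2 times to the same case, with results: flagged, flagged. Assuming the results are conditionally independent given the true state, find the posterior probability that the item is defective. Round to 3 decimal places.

Let H be the event that the item is defective; start with P(H) = 0.024. P('flagged'|H) = 0.707, P('flagged'|¬H) = 0.046.
Update on result 1 ('flagged'): P(H) ← 0.707·0.0240 / (0.707·0.0240 + 0.046·0.9760) = 0.016968/0.061864 = 0.2743.
Update on result 2 ('flagged'): P(H) ← 0.707·0.2743 / (0.707·0.2743 + 0.046·0.7257) = 0.19392/0.22730 = 0.8531.

Posterior P(H) ≈ 0.853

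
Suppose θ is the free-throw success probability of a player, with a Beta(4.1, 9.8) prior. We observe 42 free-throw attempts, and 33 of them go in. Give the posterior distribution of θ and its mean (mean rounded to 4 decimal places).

Observing 33 successes and 9 failures updates Beta(4.1, 9.8) by adding the success and failure counts to the two shape parameters: α = 4.1+33 = 37.1, β = 9.8+9 = 18.8.
Posterior mean = α/(α+β) = 37.1/55.9 = 0.6637.

Posterior: Beta(37.1, 18.8); mean ≈ 0.6637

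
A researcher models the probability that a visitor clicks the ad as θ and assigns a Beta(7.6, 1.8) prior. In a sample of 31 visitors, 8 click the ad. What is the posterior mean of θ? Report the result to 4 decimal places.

Posterior mean ≈ 0.3861

The binomial likelihood is conjugate to the Beta prior: with 8 successes and 23 failures, the posterior is Beta(7.6+8, 1.8+23) = Beta(15.6, 24.8).
E[θ | data] = 15.6/(15.6+24.8) = 0.3861.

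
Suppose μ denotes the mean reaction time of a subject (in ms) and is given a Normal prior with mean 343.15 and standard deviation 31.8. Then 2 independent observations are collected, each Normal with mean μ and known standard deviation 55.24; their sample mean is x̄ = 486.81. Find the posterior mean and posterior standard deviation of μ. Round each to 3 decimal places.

With known σ, the Normal prior is conjugate. Weight on the data is w = (n/σ²)/(n/σ² + 1/τ₀²) = 0.00065542/(0.00065542+0.00098888) = 0.39860.
Posterior mean = w·x̄ + (1−w)·μ₀ = 0.39860·486.81 + 0.60140·343.15 = 400.413. Posterior variance = 1/(0.00065542+0.00098888) = 608.158, so SD = 24.661.

Posterior mean ≈ 400.413; posterior SD ≈ 24.661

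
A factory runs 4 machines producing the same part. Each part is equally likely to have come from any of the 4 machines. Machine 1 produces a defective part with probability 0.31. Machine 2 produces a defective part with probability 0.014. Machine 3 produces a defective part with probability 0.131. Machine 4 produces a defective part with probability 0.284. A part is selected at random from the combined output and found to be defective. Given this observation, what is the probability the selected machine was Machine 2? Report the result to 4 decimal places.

Tabulate prior·likelihood by source: [1] prior 0.25, lik 0.31, product 0.07750; [2] prior 0.25, lik 0.014, product 0.003500; [3] prior 0.25, lik 0.131, product 0.03275; [4] prior 0.25, lik 0.284, product 0.07100.
Normalizing constant = 0.18475; the posterior for Machine 2 is its product over the sum, 0.003500/0.18475 = 0.0189.

Posterior probability ≈ 0.0189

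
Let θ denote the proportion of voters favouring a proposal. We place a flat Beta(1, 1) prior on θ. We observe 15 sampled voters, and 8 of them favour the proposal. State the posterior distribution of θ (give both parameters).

Observing 8 successes and 7 failures updates Beta(1, 1) by adding the success and failure counts to the two shape parameters: α = 1+8 = 9, β = 1+7 = 8.

Posterior: Beta(9, 8)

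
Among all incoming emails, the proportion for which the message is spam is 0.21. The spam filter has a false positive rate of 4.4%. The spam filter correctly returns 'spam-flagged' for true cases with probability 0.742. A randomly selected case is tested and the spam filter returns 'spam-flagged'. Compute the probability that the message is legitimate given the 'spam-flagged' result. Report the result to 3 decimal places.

Write H for 'the message is spam'. Prior odds H:¬H = 0.21/0.79 = 0.26582. For the 'spam-flagged' outcome, the likelihood ratio is 0.742/0.044 = 16.864.
Posterior odds = 0.26582 × 16.864 = 4.4827, so P(H|E) = 4.4827/(1+4.4827) = 0.818. Then P(¬H|E) = 1 − 0.818 = 0.182.

P(¬H | E) ≈ 0.182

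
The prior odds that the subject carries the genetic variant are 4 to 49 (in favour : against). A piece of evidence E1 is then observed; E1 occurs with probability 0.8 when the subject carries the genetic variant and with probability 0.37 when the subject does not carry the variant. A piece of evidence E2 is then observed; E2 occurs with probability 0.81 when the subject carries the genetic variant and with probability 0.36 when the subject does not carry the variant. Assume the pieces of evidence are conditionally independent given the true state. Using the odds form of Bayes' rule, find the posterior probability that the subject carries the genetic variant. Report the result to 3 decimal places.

Posterior probability ≈ 0.284

Prior odds = 4/49 = 0.081633. In log-odds, ln(0.081633) = -2.5055.
Add log likelihood ratios: ln(2.1622) + ln(2.2500) = 1.5820.
Posterior log-odds = -0.92349, so posterior odds = exp(-0.92349) = 0.39713. Converting, P(H|E) = 0.39713/1.3971 = 0.284.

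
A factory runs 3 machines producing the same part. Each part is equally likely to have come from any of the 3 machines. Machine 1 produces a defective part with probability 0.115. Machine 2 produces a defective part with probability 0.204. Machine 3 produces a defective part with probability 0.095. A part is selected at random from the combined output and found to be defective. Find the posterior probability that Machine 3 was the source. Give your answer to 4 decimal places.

Posterior probability ≈ 0.2295

P(defective|M1) = 0.115; P(defective|M2) = 0.204; P(defective|M3) = 0.095.
Prior × likelihood for each source: 0.333333·0.115=0.03833, 0.333333·0.204=0.06800, 0.333333·0.095=0.03167. Summing gives P(defective) = 0.13800.
P(Machine 3 | defective) = 0.03167 / 0.13800 = 0.2295.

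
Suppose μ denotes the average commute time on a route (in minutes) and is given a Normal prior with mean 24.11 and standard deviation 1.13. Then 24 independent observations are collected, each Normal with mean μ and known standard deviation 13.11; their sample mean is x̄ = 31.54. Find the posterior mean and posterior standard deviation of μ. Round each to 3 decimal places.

With known σ, the Normal prior is conjugate. Weight on the data is w = (n/σ²)/(n/σ² + 1/τ₀²) = 0.139639/(0.139639+0.783147) = 0.15132.
Posterior mean = w·x̄ + (1−w)·μ₀ = 0.15132·31.54 + 0.84868·24.11 = 25.234. Posterior variance = 1/(0.139639+0.783147) = 1.08368, so SD = 1.041.

Posterior mean ≈ 25.234; posterior SD ≈ 1.041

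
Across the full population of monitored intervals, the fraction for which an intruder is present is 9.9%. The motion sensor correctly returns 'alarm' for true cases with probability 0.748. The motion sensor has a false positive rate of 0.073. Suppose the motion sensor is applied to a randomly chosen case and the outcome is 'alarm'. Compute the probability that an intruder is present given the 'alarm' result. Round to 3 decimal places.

P(H | E) ≈ 0.530

Write H for 'an intruder is present'. Prior odds H:¬H = 0.099/0.901 = 0.10988. For the 'alarm' outcome, the likelihood ratio is 0.748/0.073 = 10.247.
Posterior odds = 0.10988 × 10.247 = 1.1259, so P(H|E) = 1.1259/(1+1.1259) = 0.530.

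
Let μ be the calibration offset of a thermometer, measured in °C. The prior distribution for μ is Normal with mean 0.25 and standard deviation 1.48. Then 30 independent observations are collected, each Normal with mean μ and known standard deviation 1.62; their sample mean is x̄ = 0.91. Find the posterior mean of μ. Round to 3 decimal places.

With known σ, the Normal prior is conjugate. Weight on the data is w = (n/σ²)/(n/σ² + 1/τ₀²) = 11.4312/(11.4312+0.456538) = 0.96160.
Posterior mean = w·x̄ + (1−w)·μ₀ = 0.96160·0.91 + 0.038404·0.25 = 0.885.

Posterior mean ≈ 0.885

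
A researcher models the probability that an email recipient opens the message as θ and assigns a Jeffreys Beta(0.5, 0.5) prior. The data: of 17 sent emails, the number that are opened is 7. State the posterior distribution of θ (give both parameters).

Observing 7 successes and 10 failures updates Beta(0.5, 0.5) by adding the success and failure counts to the two shape parameters: α = 0.5+7 = 7.5, β = 0.5+10 = 10.5.

Posterior: Beta(7.5, 10.5)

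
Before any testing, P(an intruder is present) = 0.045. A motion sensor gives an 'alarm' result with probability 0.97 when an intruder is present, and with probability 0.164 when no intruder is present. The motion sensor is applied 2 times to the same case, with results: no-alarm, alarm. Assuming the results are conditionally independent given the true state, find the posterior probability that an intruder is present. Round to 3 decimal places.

Posterior P(H) ≈ 0.010

With H the event that an intruder is present, the joint likelihood of the observed sequence is P(data|H) = 0.03·0.97 = 0.029100 and P(data|¬H) = 0.836·0.164 = 0.13710.
Bayes: P(H|data) = 0.045·0.029100 / (0.045·0.029100 + 0.955·0.13710) = 0.0013095/0.13224 = 0.0099.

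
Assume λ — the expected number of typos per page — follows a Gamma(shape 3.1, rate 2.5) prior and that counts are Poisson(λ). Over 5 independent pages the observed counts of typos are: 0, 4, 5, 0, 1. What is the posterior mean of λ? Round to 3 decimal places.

Posterior mean ≈ 1.747

The Poisson likelihood adds the total count to the shape and the number of exposure periods to the rate. Here ∑xᵢ = 10 and n = 5, so shape 3.1→13.1 and rate 2.5→7.5.
Posterior mean = shape/rate = 13.1/7.5 = 1.747.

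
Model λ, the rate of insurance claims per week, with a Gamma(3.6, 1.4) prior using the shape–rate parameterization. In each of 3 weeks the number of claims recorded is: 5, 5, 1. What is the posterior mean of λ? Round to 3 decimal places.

Total count ∑xᵢ = 11 over n = 3 weeks.
Gamma is conjugate to the Poisson likelihood: posterior is Gamma(shape = 3.6+11 = 14.6, rate = 1.4+3 = 4.4).
E[λ | data] = 14.6/4.4 = 3.318.

Posterior mean ≈ 3.318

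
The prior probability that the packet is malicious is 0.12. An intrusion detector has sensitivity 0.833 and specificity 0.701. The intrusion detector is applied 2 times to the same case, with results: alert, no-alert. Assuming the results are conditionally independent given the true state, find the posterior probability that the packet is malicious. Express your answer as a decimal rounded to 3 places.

Posterior P(H) ≈ 0.083

Let H be the event that the packet is malicious; start with P(H) = 0.12. P('alert'|H) = 0.833, P('alert'|¬H) = 0.299.
Update on result 1 ('alert'): P(H) ← 0.833·0.1200 / (0.833·0.1200 + 0.299·0.8800) = 0.099960/0.36308 = 0.2753.
Update on result 2 ('no-alert'): P(H) ← 0.167·0.2753 / (0.167·0.2753 + 0.701·0.7247) = 0.045977/0.55398 = 0.0830.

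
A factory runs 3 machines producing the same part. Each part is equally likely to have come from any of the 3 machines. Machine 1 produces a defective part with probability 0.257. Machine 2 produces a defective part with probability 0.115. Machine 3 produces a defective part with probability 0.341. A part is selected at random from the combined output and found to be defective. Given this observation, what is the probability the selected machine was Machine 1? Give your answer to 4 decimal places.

P(defective|M1) = 0.257; P(defective|M2) = 0.115; P(defective|M3) = 0.341.
Prior × likelihood for each source: 0.333333·0.257=0.08567, 0.333333·0.115=0.03833, 0.333333·0.341=0.1137. Summing gives P(defective) = 0.23767.
P(Machine 1 | defective) = 0.08567 / 0.23767 = 0.3604.

Posterior probability ≈ 0.3604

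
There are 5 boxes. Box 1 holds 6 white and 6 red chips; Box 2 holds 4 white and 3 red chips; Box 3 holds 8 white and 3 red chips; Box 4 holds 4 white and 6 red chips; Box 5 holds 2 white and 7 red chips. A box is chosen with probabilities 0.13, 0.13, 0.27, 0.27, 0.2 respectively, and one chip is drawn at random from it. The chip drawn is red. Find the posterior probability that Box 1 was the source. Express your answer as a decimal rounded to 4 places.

Posterior probability ≈ 0.1270

P(red|Box 1) = 0.5; P(red|Box 2) = 0.4286; P(red|Box 3) = 0.2727; P(red|Box 4) = 0.6; P(red|Box 5) = 0.7778.
Prior × likelihood for each source: 0.13·0.5=0.06500, 0.13·0.4286=0.05571, 0.27·0.2727=0.07364, 0.27·0.6=0.1620, 0.2·0.7778=0.1556. Summing gives P(red) = 0.51191.
P(Box 1 | red) = 0.06500 / 0.51191 = 0.1270.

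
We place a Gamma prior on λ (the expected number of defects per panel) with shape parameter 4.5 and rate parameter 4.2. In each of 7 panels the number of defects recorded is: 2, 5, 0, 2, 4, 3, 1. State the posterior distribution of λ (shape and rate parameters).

Posterior: Gamma(shape=21.5, rate=11.2)

Total count ∑xᵢ = 17 over n = 7 panels.
Gamma is conjugate to the Poisson likelihood: posterior is Gamma(shape = 4.5+17 = 21.5, rate = 4.2+7 = 11.2).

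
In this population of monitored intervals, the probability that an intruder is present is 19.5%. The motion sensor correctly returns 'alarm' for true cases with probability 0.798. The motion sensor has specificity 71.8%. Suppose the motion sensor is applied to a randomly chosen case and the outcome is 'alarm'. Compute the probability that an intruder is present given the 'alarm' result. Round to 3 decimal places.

P(H | E) ≈ 0.407

Write H for 'an intruder is present'. Prior odds H:¬H = 0.195/0.805 = 0.24224. For the 'alarm' outcome, the likelihood ratio is 0.798/0.282 = 2.8298.
Posterior odds = 0.24224 × 2.8298 = 0.68548, so P(H|E) = 0.68548/(1+0.68548) = 0.407.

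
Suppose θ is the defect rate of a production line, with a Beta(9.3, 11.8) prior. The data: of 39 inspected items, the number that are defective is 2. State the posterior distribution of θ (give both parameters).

Posterior: Beta(11.3, 48.8)

Observing 2 successes and 37 failures updates Beta(9.3, 11.8) by adding the success and failure counts to the two shape parameters: α = 9.3+2 = 11.3, β = 11.8+37 = 48.8.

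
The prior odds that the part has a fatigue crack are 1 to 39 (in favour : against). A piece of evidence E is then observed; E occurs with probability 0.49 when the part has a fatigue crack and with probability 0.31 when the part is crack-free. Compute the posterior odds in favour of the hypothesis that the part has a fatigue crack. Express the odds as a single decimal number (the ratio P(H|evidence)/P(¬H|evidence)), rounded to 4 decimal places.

Prior odds = 1/39 = 0.025641. In log-odds, ln(0.025641) = -3.6636.
Add log likelihood ratio: ln(1.5806) = 0.45783.
Posterior log-odds = -3.2057, so posterior odds = exp(-3.2057) = 0.040529.

Posterior odds ≈ 0.0405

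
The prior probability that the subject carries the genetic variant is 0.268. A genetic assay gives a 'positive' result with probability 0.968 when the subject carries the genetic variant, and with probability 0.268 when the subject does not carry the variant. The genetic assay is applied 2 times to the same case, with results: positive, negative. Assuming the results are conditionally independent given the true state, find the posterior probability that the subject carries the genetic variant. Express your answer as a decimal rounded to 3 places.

With H the event that the subject carries the genetic variant, the joint likelihood of the observed sequence is P(data|H) = 0.968·0.032 = 0.030976 and P(data|¬H) = 0.268·0.732 = 0.19618.
Bayes: P(H|data) = 0.268·0.030976 / (0.268·0.030976 + 0.732·0.19618) = 0.0083016/0.15190 = 0.0547.

Posterior P(H) ≈ 0.055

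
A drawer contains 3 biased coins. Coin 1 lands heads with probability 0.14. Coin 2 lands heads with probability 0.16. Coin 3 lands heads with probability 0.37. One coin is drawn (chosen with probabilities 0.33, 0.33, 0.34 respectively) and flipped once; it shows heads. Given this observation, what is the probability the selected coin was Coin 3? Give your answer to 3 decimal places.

Posterior probability ≈ 0.560

P(heads|C1) = 0.14; P(heads|C2) = 0.16; P(heads|C3) = 0.37.
Prior × likelihood for each source: 0.33·0.14=0.04620, 0.33·0.16=0.05280, 0.34·0.37=0.1258. Summing gives P(heads) = 0.22480.
P(Coin 3 | heads) = 0.1258 / 0.22480 = 0.560.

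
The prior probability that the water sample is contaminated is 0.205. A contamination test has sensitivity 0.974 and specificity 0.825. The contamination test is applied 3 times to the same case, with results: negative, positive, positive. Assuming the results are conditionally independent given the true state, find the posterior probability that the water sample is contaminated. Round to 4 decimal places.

With H the event that the water sample is contaminated, the joint likelihood of the observed sequence is P(data|H) = 0.026·0.974·0.974 = 0.024666 and P(data|¬H) = 0.825·0.175·0.175 = 0.025266.
Bayes: P(H|data) = 0.205·0.024666 / (0.205·0.024666 + 0.795·0.025266) = 0.0050564/0.025143 = 0.2011.

Posterior P(H) ≈ 0.2011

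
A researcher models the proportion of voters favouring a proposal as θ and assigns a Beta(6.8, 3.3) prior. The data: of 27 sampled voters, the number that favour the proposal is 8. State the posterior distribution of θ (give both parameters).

Posterior: Beta(14.8, 22.3)

The binomial likelihood is conjugate to the Beta prior: with 8 successes and 19 failures, the posterior is Beta(6.8+8, 3.3+19) = Beta(14.8, 22.3).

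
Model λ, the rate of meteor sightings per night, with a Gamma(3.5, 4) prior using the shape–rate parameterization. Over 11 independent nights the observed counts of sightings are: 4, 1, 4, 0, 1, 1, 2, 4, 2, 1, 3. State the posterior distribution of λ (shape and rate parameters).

Total count ∑xᵢ = 23 over n = 11 nights.
Gamma is conjugate to the Poisson likelihood: posterior is Gamma(shape = 3.5+23 = 26.5, rate = 4+11 = 15).

Posterior: Gamma(shape=26.5, rate=15)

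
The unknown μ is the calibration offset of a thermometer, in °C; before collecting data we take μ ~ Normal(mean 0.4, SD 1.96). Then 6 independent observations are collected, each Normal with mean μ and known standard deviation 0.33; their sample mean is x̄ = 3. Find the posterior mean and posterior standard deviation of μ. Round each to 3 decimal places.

With known σ, the Normal prior is conjugate. Weight on the data is w = (n/σ²)/(n/σ² + 1/τ₀²) = 55.0964/(55.0964+0.260308) = 0.99530.
Posterior mean = w·x̄ + (1−w)·μ₀ = 0.99530·3 + 0.0047024·0.4 = 2.988. Posterior variance = 1/(55.0964+0.260308) = 0.0180647, so SD = 0.134.

Posterior mean ≈ 2.988; posterior SD ≈ 0.134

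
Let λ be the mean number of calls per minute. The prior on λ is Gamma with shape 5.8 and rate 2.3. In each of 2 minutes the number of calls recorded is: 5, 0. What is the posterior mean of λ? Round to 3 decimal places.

The Poisson likelihood adds the total count to the shape and the number of exposure periods to the rate. Here ∑xᵢ = 5 and n = 2, so shape 5.8→10.8 and rate 2.3→4.3.
E[λ | data] = 10.8/4.3 = 2.512.

Posterior mean ≈ 2.512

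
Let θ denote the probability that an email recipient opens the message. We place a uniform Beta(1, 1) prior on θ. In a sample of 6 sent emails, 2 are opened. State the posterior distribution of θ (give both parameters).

Observing 2 successes and 4 failures updates Beta(1, 1) by adding the success and failure counts to the two shape parameters: α = 1+2 = 3, β = 1+4 = 5.

Posterior: Beta(3, 5)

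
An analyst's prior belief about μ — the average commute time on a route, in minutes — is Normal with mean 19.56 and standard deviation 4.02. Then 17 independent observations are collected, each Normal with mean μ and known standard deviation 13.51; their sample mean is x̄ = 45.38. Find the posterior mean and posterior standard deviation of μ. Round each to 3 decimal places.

With known σ, the Normal prior is conjugate. Weight on the data is w = (n/σ²)/(n/σ² + 1/τ₀²) = 0.0931404/(0.0931404+0.0618797) = 0.60083.
Posterior mean = w·x̄ + (1−w)·μ₀ = 0.60083·45.38 + 0.39917·19.56 = 35.073. Posterior variance = 1/(0.0931404+0.0618797) = 6.45078, so SD = 2.540.

Posterior mean ≈ 35.073; posterior SD ≈ 2.540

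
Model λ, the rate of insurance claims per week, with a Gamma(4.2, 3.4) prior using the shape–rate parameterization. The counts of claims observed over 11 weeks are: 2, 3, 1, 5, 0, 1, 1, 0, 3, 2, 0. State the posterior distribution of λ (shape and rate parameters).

The Poisson likelihood adds the total count to the shape and the number of exposure periods to the rate. Here ∑xᵢ = 18 and n = 11, so shape 4.2→22.2 and rate 3.4→14.4.

Posterior: Gamma(shape=22.2, rate=14.4)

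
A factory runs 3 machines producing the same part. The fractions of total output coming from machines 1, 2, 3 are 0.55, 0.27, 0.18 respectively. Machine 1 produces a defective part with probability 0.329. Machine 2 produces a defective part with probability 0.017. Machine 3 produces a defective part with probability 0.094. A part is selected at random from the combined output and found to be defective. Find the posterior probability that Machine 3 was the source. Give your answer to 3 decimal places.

Tabulate prior·likelihood by source: [1] prior 0.55, lik 0.329, product 0.1810; [2] prior 0.27, lik 0.017, product 0.004590; [3] prior 0.18, lik 0.094, product 0.01692.
Normalizing constant = 0.20246; the posterior for Machine 3 is its product over the sum, 0.01692/0.20246 = 0.084.

Posterior probability ≈ 0.084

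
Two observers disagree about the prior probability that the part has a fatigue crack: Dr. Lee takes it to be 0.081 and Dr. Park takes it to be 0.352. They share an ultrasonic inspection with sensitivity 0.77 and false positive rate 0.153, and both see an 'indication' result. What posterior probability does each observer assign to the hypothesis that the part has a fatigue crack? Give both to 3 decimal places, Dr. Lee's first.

The likelihood ratio for an 'indication' result is 0.77/0.153 = 5.0327.
Dr. Lee: prior odds 0.081/0.919 = 0.088139; posterior odds 0.44358; posterior probability 0.307.
Dr. Park: prior odds 0.352/0.648 = 0.54321; posterior odds 2.7338; posterior probability 0.732.

Dr. Lee: 0.307; Dr. Park: 0.732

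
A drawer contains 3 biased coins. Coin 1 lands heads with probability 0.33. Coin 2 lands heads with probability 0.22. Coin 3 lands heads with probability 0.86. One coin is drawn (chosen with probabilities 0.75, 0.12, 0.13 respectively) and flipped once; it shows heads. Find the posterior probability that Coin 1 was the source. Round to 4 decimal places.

Posterior probability ≈ 0.6417

Tabulate prior·likelihood by source: [1] prior 0.75, lik 0.33, product 0.2475; [2] prior 0.12, lik 0.22, product 0.02640; [3] prior 0.13, lik 0.86, product 0.1118.
Normalizing constant = 0.38570; the posterior for Coin 1 is its product over the sum, 0.2475/0.38570 = 0.6417.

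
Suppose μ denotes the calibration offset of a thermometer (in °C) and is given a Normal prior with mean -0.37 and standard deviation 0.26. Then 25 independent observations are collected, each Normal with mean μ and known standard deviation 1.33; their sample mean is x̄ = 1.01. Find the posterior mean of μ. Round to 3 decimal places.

Prior precision 1/τ₀² = 1/0.26² = 14.7929; data precision n/σ² = 25/1.33² = 14.1331.
Posterior precision = 14.7929 + 14.1331 = 28.9260.
Posterior mean = (14.7929·-0.37 + 14.1331·1.01) / 28.9260 = 0.304.

Posterior mean ≈ 0.304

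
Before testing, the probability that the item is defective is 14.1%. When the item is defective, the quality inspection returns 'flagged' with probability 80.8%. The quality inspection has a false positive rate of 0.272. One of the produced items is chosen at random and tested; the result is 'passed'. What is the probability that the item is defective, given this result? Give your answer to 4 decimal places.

Write H for 'the item is defective'. Prior odds H:¬H = 0.141/0.859 = 0.16414. For the 'passed' outcome, the likelihood ratio is 0.192/0.728 = 0.26374.
Posterior odds = 0.16414 × 0.26374 = 0.043291, so P(H|E) = 0.043291/(1+0.043291) = 0.0415.

P(H | E) ≈ 0.0415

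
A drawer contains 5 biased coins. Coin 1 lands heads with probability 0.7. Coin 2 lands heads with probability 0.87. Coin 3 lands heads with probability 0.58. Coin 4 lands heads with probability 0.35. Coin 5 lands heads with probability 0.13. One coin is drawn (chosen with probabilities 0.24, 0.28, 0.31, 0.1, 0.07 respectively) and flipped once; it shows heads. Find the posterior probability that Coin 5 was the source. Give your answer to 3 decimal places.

Tabulate prior·likelihood by source: [1] prior 0.24, lik 0.7, product 0.1680; [2] prior 0.28, lik 0.87, product 0.2436; [3] prior 0.31, lik 0.58, product 0.1798; [4] prior 0.1, lik 0.35, product 0.03500; [5] prior 0.07, lik 0.13, product 0.009100.
Normalizing constant = 0.63550; the posterior for Coin 5 is its product over the sum, 0.009100/0.63550 = 0.014.

Posterior probability ≈ 0.014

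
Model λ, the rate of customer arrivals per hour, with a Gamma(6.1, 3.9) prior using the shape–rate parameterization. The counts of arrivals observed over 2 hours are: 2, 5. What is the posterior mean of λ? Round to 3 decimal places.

Posterior mean ≈ 2.220

Total count ∑xᵢ = 7 over n = 2 hours.
Gamma is conjugate to the Poisson likelihood: posterior is Gamma(shape = 6.1+7 = 13.1, rate = 3.9+2 = 5.9).
Posterior mean = shape/rate = 13.1/5.9 = 2.220.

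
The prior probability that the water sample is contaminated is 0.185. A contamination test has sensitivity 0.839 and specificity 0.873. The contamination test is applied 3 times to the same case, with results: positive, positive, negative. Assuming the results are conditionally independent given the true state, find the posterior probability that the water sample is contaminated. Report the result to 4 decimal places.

Posterior P(H) ≈ 0.6463

With H the event that the water sample is contaminated, the joint likelihood of the observed sequence is P(data|H) = 0.839·0.839·0.161 = 0.11333 and P(data|¬H) = 0.127·0.127·0.873 = 0.014081.
Bayes: P(H|data) = 0.185·0.11333 / (0.185·0.11333 + 0.815·0.014081) = 0.020966/0.032442 = 0.6463.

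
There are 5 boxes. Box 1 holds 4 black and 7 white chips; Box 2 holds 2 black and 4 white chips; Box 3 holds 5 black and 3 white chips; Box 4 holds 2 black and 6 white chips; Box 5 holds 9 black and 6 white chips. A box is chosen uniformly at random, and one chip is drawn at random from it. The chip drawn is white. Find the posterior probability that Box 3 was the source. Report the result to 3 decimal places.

Posterior probability ≈ 0.133

P(white|Box 1) = 0.6364; P(white|Box 2) = 0.6667; P(white|Box 3) = 0.375; P(white|Box 4) = 0.75; P(white|Box 5) = 0.4.
Prior × likelihood for each source: 0.2·0.6364=0.1273, 0.2·0.6667=0.1333, 0.2·0.375=0.07500, 0.2·0.75=0.1500, 0.2·0.4=0.08000. Summing gives P(white) = 0.56561.
P(Box 3 | white) = 0.07500 / 0.56561 = 0.133.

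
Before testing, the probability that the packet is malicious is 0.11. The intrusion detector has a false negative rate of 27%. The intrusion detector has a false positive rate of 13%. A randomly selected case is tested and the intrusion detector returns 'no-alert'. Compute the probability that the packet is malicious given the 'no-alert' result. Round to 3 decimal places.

P(H | E) ≈ 0.037

Write H for 'the packet is malicious'. Prior odds H:¬H = 0.11/0.89 = 0.12360. For the 'no-alert' outcome, the likelihood ratio is 0.27/0.87 = 0.31034.
Posterior odds = 0.12360 × 0.31034 = 0.038357, so P(H|E) = 0.038357/(1+0.038357) = 0.037.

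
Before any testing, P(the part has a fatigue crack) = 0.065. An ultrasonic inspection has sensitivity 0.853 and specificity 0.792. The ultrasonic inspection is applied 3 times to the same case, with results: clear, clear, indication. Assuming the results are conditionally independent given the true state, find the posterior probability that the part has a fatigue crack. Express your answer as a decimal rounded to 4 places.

Posterior P(H) ≈ 0.0097

With H the event that the part has a fatigue crack, the joint likelihood of the observed sequence is P(data|H) = 0.147·0.147·0.853 = 0.018432 and P(data|¬H) = 0.792·0.792·0.208 = 0.13047.
Bayes: P(H|data) = 0.065·0.018432 / (0.065·0.018432 + 0.935·0.13047) = 0.0011981/0.12319 = 0.0097.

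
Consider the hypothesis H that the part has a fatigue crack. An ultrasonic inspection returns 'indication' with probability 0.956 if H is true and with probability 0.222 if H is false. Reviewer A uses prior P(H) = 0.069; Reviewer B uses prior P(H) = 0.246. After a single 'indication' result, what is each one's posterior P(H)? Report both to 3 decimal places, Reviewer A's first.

P('+'|H) = 0.956, P('+'|¬H) = 0.222.
Reviewer A: numerator 0.956·0.069 = 0.065964; evidence = 0.065964+0.222·0.931 = 0.27265; posterior = 0.242.
Reviewer B: numerator 0.956·0.246 = 0.23518; evidence = 0.23518+0.222·0.754 = 0.40256; posterior = 0.584.

Reviewer A: 0.242; Reviewer B: 0.584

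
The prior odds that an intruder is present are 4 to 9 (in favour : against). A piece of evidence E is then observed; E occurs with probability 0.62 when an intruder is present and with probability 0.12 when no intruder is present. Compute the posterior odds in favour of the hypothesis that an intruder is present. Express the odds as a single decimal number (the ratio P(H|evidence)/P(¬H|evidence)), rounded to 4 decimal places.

Prior odds = 4/9 = 0.44444. In log-odds, ln(0.44444) = -0.81093.
Add log likelihood ratio: ln(5.1667) = 1.6422.
Posterior log-odds = 0.83130, so posterior odds = exp(0.83130) = 2.2963.

Posterior odds ≈ 2.2963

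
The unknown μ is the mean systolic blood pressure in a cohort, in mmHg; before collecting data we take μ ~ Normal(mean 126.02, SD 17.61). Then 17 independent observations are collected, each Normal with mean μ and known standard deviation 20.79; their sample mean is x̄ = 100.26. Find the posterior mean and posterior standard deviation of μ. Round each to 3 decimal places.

Posterior mean ≈ 102.212; posterior SD ≈ 4.848

With known σ, the Normal prior is conjugate. Weight on the data is w = (n/σ²)/(n/σ² + 1/τ₀²) = 0.0393314/(0.0393314+0.00322464) = 0.92423.
Posterior mean = w·x̄ + (1−w)·μ₀ = 0.92423·100.26 + 0.075774·126.02 = 102.212. Posterior variance = 1/(0.0393314+0.00322464) = 23.4984, so SD = 4.848.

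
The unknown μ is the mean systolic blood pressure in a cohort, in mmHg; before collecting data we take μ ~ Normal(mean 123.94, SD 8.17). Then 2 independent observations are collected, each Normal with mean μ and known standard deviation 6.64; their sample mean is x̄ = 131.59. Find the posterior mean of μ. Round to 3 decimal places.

Prior precision 1/τ₀² = 1/8.17² = 0.0149815; data precision n/σ² = 2/6.64² = 0.0453622.
Posterior precision = 0.0149815 + 0.0453622 = 0.0603437.
Posterior mean = (0.0149815·123.94 + 0.0453622·131.59) / 0.0603437 = 129.691.

Posterior mean ≈ 129.691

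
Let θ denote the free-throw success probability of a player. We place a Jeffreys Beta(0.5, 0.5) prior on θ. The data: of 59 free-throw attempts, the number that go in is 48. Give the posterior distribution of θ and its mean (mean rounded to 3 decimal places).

Observing 48 successes and 11 failures updates Beta(0.5, 0.5) by adding the success and failure counts to the two shape parameters: α = 0.5+48 = 48.5, β = 0.5+11 = 11.5.
E[θ | data] = 48.5/(48.5+11.5) = 0.808.

Posterior: Beta(48.5, 11.5); mean ≈ 0.808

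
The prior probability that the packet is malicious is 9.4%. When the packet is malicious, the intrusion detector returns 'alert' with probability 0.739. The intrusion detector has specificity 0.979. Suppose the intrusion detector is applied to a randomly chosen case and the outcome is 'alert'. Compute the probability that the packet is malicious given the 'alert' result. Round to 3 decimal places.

Let H be the event that the packet is malicious. P(H) = 0.094, so P(¬H) = 0.906. With E the 'alert' result, P(E|H) = 0.739 and P(E|¬H) = 0.021.
P(E) = 0.739·0.094 + 0.021·0.906 = 0.069466 + 0.019026 = 0.088492.
By Bayes' theorem, P(H|E) = 0.069466 / 0.088492 = 0.785.

P(H | E) ≈ 0.785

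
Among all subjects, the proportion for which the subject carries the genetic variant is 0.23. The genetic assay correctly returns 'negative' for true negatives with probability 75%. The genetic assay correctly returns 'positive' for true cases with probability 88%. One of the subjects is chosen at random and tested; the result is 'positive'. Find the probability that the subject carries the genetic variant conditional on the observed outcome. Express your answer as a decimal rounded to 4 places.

P(H | E) ≈ 0.5125

Write H for 'the subject carries the genetic variant'. Prior odds H:¬H = 0.23/0.77 = 0.29870. For the 'positive' outcome, the likelihood ratio is 0.88/0.25 = 3.5200.
Posterior odds = 0.29870 × 3.5200 = 1.0514, so P(H|E) = 1.0514/(1+1.0514) = 0.5125.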